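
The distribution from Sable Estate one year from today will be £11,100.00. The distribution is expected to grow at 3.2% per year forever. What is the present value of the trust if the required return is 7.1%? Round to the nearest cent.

Growing perpetuity: P = D₁ / (r − g) = £11,100.0000 / (0.071 − 0.032) = £284,615.38

£284615.38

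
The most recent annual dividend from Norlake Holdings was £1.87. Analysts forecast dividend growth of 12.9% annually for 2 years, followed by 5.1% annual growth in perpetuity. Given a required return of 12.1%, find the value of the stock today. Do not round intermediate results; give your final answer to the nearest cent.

D_1 = 2.11123
D_2 = 2.38358
Terminal value at year 2: TV = D_2×(1+g_2)/(r−g_2) = 2.50514/0.07 = 35.78773
P_0 = D_1/(1+r)^1 + D_2/(1+r)^2 + TV/(1+r)^2
    = 1.88335 + 1.89679 + 28.47888 = 32.25901

£32.26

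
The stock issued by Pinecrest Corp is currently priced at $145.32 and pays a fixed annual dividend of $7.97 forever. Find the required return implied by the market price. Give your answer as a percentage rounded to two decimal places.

5.48%

P = C/r ⇒ r = C/P = $7.97/$145.32 = 0.054844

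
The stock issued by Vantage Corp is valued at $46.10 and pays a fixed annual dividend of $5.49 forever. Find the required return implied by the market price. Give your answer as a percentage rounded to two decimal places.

11.91%

P = C/r ⇒ r = C/P = $5.49/$46.10 = 0.119089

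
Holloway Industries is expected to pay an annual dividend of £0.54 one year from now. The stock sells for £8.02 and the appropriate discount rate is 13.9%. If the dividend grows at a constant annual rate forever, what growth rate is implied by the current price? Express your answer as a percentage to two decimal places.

P = D₁/(r−g) ⇒ g = r − D₁/P = 0.139 − £0.54/£8.02 = 0.071668

7.17%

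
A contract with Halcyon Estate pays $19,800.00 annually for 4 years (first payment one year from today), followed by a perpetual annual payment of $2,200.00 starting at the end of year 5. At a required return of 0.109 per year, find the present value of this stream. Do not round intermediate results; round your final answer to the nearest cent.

$74903.32

PV of 4-year annuity: $19,800.00 × [1 − (1+0.109)^−4] / 0.109 = 61559.81025
Perpetuity value at year 4: $2,200.00 / 0.109 = 20183.48624
PV of perpetuity: 20183.48624 / (1+0.109)^4 = 13343.50732
Total PV = 61559.81025 + 13343.50732 = 74903.31757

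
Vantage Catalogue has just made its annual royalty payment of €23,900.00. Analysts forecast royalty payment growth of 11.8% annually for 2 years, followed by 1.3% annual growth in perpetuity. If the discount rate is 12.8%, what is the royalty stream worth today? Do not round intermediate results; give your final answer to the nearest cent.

D_1 = 26720.20000
D_2 = 29873.18360
Terminal value at year 2: TV = D_2×(1+g_2)/(r−g_2) = 30261.53499/0.115 = 263143.78249
P_0 = D_1/(1+r)^1 + D_2/(1+r)^2 + TV/(1+r)^2
    = 23688.12057 + 23478.11950 + 206811.60915 = 253977.84921

€253977.85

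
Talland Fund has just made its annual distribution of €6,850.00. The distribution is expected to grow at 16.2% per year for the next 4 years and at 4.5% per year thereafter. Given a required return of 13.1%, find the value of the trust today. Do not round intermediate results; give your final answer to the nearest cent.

D_1 = 7959.70000
D_2 = 9249.17140
D_3 = 10747.53717
D_4 = 12488.63819
Terminal value at year 4: TV = D_4×(1+g_2)/(r−g_2) = 13050.62691/0.086 = 151751.47565
P_0 = D_1/(1+r)^1 + D_2/(1+r)^2 + D_3/(1+r)^3 + D_4/(1+r)^4 + TV/(1+r)^4
    = 7037.75420 + 7230.65462 + 7428.84233 + 7632.46223 + 92743.29109 = 122073.00448

€122073.00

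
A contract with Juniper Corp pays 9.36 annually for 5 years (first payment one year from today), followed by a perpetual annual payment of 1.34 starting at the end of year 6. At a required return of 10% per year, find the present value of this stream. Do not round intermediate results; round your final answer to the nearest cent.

PV of 5-year annuity: 9.36 × [1 − (1+0.1)^−5] / 0.1 = 35.48176
Perpetuity value at year 5: 1.34 / 0.1 = 13.40000
PV of perpetuity: 13.40000 / (1+0.1)^5 = 8.32035
Total PV = 35.48176 + 8.32035 = 43.80211

43.80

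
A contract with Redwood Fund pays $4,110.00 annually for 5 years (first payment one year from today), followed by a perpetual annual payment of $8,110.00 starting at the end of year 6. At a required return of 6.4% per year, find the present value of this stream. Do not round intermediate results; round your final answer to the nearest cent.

PV of 5-year annuity: $4,110.00 × [1 − (1+0.064)^−5] / 0.064 = 17126.03729
Perpetuity value at year 5: $8,110.00 / 0.064 = 126718.75000
PV of perpetuity: 126718.75000 / (1+0.064)^5 = 92925.03652
Total PV = 17126.03729 + 92925.03652 = 110051.07381

$110051.07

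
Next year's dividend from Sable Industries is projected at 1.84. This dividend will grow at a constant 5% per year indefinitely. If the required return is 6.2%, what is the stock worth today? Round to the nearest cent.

153.33

Growing perpetuity: P = D₁ / (r − g) = 1.8400 / (0.062 − 0.05) = 153.33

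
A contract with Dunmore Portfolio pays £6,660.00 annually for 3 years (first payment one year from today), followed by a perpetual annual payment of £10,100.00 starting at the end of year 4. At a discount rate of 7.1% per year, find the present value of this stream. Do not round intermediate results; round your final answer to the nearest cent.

£133242.34

PV of 3-year annuity: £6,660.00 × [1 − (1+0.071)^−3] / 0.071 = 17446.06112
Perpetuity value at year 3: £10,100.00 / 0.071 = 142253.52113
PV of perpetuity: 142253.52113 / (1+0.071)^3 = 115796.28129
Total PV = 17446.06112 + 115796.28129 = 133242.34241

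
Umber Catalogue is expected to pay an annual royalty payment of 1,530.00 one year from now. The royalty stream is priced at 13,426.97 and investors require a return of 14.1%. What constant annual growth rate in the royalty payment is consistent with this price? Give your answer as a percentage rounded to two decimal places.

2.71%

P = D₁/(r−g) ⇒ g = r − D₁/P = 0.141 − 1,530.00/13,426.97 = 0.027050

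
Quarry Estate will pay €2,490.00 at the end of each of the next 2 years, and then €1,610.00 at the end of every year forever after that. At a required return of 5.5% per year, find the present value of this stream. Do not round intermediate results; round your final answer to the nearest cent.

€30897.49

PV of 2-year annuity: €2,490.00 × [1 − (1+0.055)^−2] / 0.055 = 4597.33609
Perpetuity value at year 2: €1,610.00 / 0.055 = 29272.72727
PV of perpetuity: 29272.72727 / (1+0.055)^2 = 26300.15253
Total PV = 4597.33609 + 26300.15253 = 30897.48862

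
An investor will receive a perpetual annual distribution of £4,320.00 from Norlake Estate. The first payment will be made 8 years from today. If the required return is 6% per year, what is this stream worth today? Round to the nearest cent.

Value at end of year 7: C / r = £4,320.00 / 0.06 = £72,000.0000
Discount to today: PV = £72,000.0000 / (1 + 0.06)^7 = £72,000.0000 / 1.503630 = £47,884.11

£47884.11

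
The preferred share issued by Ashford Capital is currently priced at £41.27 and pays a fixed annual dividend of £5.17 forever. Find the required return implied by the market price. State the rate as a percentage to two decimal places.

12.53%

P = C/r ⇒ r = C/P = £5.17/£41.27 = 0.125273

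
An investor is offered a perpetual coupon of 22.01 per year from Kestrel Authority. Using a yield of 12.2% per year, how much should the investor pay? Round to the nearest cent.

Level perpetuity: PV = C / r = 22.01 / 0.122 = 180.41

180.41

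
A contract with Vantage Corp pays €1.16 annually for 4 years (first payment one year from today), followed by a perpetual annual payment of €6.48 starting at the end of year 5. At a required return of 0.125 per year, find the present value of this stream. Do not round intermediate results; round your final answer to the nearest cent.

€35.85

PV of 4-year annuity: €1.16 × [1 − (1+0.125)^−4] / 0.125 = 3.48654
Perpetuity value at year 4: €6.48 / 0.125 = 51.84000
PV of perpetuity: 51.84000 / (1+0.125)^4 = 32.36346
Total PV = 3.48654 + 32.36346 = 35.85000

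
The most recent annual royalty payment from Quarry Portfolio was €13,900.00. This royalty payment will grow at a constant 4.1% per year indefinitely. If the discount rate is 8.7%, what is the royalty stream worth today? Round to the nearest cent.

€314563.04

D₁ = D₀ × (1 + g) = €13,900.00 × 1.041 = €14,469.9000
Growing perpetuity: P = D₁ / (r − g) = €14,469.9000 / (0.087 − 0.041) = €314,563.04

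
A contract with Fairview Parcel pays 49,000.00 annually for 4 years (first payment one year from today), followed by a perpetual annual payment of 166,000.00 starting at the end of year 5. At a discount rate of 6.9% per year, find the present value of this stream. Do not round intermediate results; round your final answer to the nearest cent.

2008597.08

PV of 4-year annuity: 49,000.00 × [1 − (1+0.069)^−4] / 0.069 = 166348.72753
Perpetuity value at year 4: 166,000.00 / 0.069 = 2405797.10145
PV of perpetuity: 2405797.10145 / (1+0.069)^4 = 1842248.35104
Total PV = 166348.72753 + 1842248.35104 = 2008597.07857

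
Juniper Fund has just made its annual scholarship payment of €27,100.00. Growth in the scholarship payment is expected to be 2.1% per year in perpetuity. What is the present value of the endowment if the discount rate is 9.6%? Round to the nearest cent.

€368921.33

D₁ = D₀ × (1 + g) = €27,100.00 × 1.021 = €27,669.1000
Growing perpetuity: P = D₁ / (r − g) = €27,669.1000 / (0.096 − 0.021) = €368,921.33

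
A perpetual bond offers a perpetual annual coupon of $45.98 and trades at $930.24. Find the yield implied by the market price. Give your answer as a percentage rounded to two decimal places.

P = C/r ⇒ r = C/P = $45.98/$930.24 = 0.049428

4.94%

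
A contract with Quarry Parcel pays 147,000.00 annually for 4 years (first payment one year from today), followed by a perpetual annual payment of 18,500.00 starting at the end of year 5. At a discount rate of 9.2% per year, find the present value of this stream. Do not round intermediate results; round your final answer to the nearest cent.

PV of 4-year annuity: 147,000.00 × [1 − (1+0.092)^−4] / 0.092 = 474155.65279
Perpetuity value at year 4: 18,500.00 / 0.092 = 201086.95652
PV of perpetuity: 201086.95652 / (1+0.092)^4 = 141414.30634
Total PV = 474155.65279 + 141414.30634 = 615569.95913

615569.96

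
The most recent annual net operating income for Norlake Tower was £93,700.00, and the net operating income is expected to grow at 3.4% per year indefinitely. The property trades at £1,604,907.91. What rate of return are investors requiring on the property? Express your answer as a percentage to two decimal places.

9.44%

D₁ = £93,700.00 × 1.034 = £96,885.8000
P = D₁/(r − g) ⇒ r = D₁/P + g = £96,885.8000/£1,604,907.91 + 0.034 = 0.060368 + 0.034 = 0.094368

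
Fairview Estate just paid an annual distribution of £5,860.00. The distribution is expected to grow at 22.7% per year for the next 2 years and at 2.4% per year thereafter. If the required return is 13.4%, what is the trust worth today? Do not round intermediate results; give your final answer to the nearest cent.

D_1 = 7190.22000
D_2 = 8822.39994
Terminal value at year 2: TV = D_2×(1+g_2)/(r−g_2) = 9034.13754/0.11 = 82128.52308
P_0 = D_1/(1+r)^1 + D_2/(1+r)^2 + TV/(1+r)^2
    = 6340.58201 + 6860.57683 + 63865.73341 = 77066.89226

£77066.89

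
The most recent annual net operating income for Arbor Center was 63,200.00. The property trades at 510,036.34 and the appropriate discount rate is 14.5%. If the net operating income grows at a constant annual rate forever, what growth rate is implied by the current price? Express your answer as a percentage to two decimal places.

1.88%

P = D₀(1+g)/(r−g) ⇒ P(r−g) = D₀(1+g) ⇒ g(P+D₀) = P·r − D₀
g = (P·r − D₀)/(P + D₀) = (510,036.34×0.145 − 63,200.00) / (510,036.34 + 63,200.00) = 0.018762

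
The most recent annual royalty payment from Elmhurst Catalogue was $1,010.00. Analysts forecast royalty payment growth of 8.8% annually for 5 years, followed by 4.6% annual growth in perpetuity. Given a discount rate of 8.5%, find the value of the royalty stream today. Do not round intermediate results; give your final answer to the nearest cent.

$32557.34

D_1 = 1098.88000
D_2 = 1195.58144
D_3 = 1300.79261
D_4 = 1415.26236
D_5 = 1539.80544
Terminal value at year 5: TV = D_5×(1+g_2)/(r−g_2) = 1610.63649/0.039 = 41298.37164
P_0 = D_1/(1+r)^1 + D_2/(1+r)^2 + D_3/(1+r)^3 + D_4/(1+r)^4 + D_5/(1+r)^5 + TV/(1+r)^5
    = 1012.79263 + 1015.59298 + 1018.40107 + 1021.21692 + 1024.04056 + 27465.29305 = 32557.33720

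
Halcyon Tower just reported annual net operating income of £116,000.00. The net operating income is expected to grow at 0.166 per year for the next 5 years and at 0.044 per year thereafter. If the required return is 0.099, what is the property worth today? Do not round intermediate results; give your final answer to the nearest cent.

£3655162.00

D_1 = 135256.00000
D_2 = 157708.49600
D_3 = 183888.10634
D_4 = 214413.53199
D_5 = 250006.17830
Terminal value at year 5: TV = D_5×(1+g_2)/(r−g_2) = 261006.45014/0.055 = 4745571.82078
P_0 = D_1/(1+r)^1 + D_2/(1+r)^2 + D_3/(1+r)^3 + D_4/(1+r)^4 + D_5/(1+r)^5 + TV/(1+r)^5
    = 123071.88353 + 130574.90100 + 138535.33627 + 146981.07561 + 155941.70533 + 2960057.09757 = 3655161.99931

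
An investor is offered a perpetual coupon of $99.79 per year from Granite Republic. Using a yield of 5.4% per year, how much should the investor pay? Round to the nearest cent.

Level perpetuity: PV = C / r = $99.79 / 0.054 = $1,847.96

$1847.96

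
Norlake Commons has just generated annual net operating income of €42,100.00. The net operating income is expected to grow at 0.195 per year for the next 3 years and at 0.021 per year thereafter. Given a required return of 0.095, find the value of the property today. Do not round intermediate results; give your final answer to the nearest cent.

D_1 = 50309.50000
D_2 = 60119.85250
D_3 = 71843.22374
Terminal value at year 3: TV = D_3×(1+g_2)/(r−g_2) = 73351.93144/0.074 = 991242.31670
P_0 = D_1/(1+r)^1 + D_2/(1+r)^2 + D_3/(1+r)^3 + TV/(1+r)^3
    = 45944.74886 + 50140.61633 + 54719.66805 + 754983.52815 = 905788.56140

€905788.56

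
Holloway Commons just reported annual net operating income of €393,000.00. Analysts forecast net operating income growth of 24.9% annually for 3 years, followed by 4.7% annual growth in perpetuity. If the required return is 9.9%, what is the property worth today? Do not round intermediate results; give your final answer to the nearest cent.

D_1 = 490857.00000
D_2 = 613080.39300
D_3 = 765737.41086
Terminal value at year 3: TV = D_3×(1+g_2)/(r−g_2) = 801727.06917/0.052 = 15417828.25322
P_0 = D_1/(1+r)^1 + D_2/(1+r)^2 + D_3/(1+r)^3 + TV/(1+r)^3
    = 446639.67243 + 507600.50124 + 576881.73435 + 11615291.84355 = 13146413.75157

€13146413.75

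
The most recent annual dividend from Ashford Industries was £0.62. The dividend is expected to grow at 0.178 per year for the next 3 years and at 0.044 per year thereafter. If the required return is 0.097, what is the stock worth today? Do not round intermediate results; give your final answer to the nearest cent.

D_1 = 0.73036
D_2 = 0.86036
D_3 = 1.01351
Terminal value at year 3: TV = D_3×(1+g_2)/(r−g_2) = 1.05810/0.053 = 19.96421
P_0 = D_1/(1+r)^1 + D_2/(1+r)^2 + D_3/(1+r)^3 + TV/(1+r)^3
    = 0.66578 + 0.71494 + 0.76773 + 15.12280 = 17.27125

£17.27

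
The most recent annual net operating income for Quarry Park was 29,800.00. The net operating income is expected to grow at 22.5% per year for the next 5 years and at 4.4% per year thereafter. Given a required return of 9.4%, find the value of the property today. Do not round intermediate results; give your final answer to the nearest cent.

D_1 = 36505.00000
D_2 = 44718.62500
D_3 = 54780.31563
D_4 = 67105.88664
D_5 = 82204.71113
Terminal value at year 5: TV = D_5×(1+g_2)/(r−g_2) = 85821.71842/0.05 = 1716434.36849
P_0 = D_1/(1+r)^1 + D_2/(1+r)^2 + D_3/(1+r)^3 + D_4/(1+r)^4 + D_5/(1+r)^5 + TV/(1+r)^5
    = 33368.37294 + 37364.03735 + 41838.15882 + 46848.02976 + 52457.80297 + 1095318.92605 = 1307195.32789

1307195.33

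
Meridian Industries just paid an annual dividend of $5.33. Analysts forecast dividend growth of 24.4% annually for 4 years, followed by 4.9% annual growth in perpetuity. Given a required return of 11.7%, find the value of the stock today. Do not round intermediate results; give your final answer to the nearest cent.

$154.60

D_1 = 6.63052
D_2 = 8.24837
D_3 = 10.26097
D_4 = 12.76464
Terminal value at year 4: TV = D_4×(1+g_2)/(r−g_2) = 13.39011/0.068 = 196.91342
P_0 = D_1/(1+r)^1 + D_2/(1+r)^2 + D_3/(1+r)^3 + D_4/(1+r)^4 + TV/(1+r)^4
    = 5.93601 + 6.61092 + 7.36256 + 8.19966 + 126.49187 = 154.60102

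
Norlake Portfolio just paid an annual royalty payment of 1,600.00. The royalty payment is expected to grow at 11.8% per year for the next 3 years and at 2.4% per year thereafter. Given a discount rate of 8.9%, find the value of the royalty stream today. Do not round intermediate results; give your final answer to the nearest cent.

D_1 = 1788.80000
D_2 = 1999.87840
D_3 = 2235.86405
Terminal value at year 3: TV = D_3×(1+g_2)/(r−g_2) = 2289.52479/0.065 = 35223.45828
P_0 = D_1/(1+r)^1 + D_2/(1+r)^2 + D_3/(1+r)^3 + TV/(1+r)^3
    = 1642.60790 + 1686.35044 + 1731.25784 + 27273.96972 = 32334.18590

32334.19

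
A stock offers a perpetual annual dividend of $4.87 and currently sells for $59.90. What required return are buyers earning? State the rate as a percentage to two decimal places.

8.13%

P = C/r ⇒ r = C/P = $4.87/$59.90 = 0.081302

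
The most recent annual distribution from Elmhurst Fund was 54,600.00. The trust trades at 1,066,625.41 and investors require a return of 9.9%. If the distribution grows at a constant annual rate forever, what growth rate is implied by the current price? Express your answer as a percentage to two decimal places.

4.55%

P = D₀(1+g)/(r−g) ⇒ P(r−g) = D₀(1+g) ⇒ g(P+D₀) = P·r − D₀
g = (P·r − D₀)/(P + D₀) = (1,066,625.41×0.099 − 54,600.00) / (1,066,625.41 + 54,600.00) = 0.045482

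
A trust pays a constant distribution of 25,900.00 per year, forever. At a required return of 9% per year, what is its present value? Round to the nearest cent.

Level perpetuity: PV = C / r = 25,900.00 / 0.09 = 287,777.78

287777.78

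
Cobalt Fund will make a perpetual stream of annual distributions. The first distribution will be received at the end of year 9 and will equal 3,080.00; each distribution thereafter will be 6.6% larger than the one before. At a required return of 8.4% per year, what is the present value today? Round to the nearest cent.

89751.96

Value at end of year 8: C₁ / (r − g) = 3,080.00 / (0.084 − 0.066) = 171,111.1111
Discount to today: PV = 171,111.1111 / (1 + 0.084)^8 = 171,111.1111 / 1.906489 = 89,751.96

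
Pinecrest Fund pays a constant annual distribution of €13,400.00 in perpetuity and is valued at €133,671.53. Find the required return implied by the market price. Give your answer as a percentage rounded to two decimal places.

P = C/r ⇒ r = C/P = €13,400.00/€133,671.53 = 0.100246

10.02%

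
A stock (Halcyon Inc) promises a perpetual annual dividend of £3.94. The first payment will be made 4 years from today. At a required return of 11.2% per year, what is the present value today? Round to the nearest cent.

Value at end of year 3: C / r = £3.94 / 0.112 = £35.1786
Discount to today: PV = £35.1786 / (1 + 0.112)^3 = £35.1786 / 1.375037 = £25.58

£25.58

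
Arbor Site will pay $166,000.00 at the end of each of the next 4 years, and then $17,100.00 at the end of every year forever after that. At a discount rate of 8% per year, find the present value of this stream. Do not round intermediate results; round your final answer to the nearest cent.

$706925.69

PV of 4-year annuity: $166,000.00 × [1 − (1+0.08)^−4] / 0.08 = 549813.05545
Perpetuity value at year 4: $17,100.00 / 0.08 = 213750.00000
PV of perpetuity: 213750.00000 / (1+0.08)^4 = 157112.63104
Total PV = 549813.05545 + 157112.63104 = 706925.68648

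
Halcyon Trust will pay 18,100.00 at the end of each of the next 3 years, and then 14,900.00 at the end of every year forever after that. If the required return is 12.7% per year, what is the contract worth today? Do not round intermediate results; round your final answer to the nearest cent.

PV of 3-year annuity: 18,100.00 × [1 − (1+0.127)^−3] / 0.127 = 42955.50860
Perpetuity value at year 3: 14,900.00 / 0.127 = 117322.83465
PV of perpetuity: 117322.83465 / (1+0.127)^3 = 81961.67011
Total PV = 42955.50860 + 81961.67011 = 124917.17871

124917.18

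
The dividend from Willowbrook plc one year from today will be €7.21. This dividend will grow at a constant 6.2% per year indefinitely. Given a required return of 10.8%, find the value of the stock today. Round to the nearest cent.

€156.74

Growing perpetuity: P = D₁ / (r − g) = €7.2100 / (0.108 − 0.062) = €156.74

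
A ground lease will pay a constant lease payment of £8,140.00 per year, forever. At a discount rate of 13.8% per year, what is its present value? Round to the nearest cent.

Level perpetuity: PV = C / r = £8,140.00 / 0.138 = £58,985.51

£58985.51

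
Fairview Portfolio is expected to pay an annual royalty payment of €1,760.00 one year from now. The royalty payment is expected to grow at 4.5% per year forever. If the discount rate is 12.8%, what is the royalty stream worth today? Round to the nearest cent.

€21204.82

Growing perpetuity: P = D₁ / (r − g) = €1,760.0000 / (0.128 − 0.045) = €21,204.82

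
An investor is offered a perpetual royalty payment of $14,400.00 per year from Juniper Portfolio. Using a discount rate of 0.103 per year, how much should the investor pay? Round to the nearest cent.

Level perpetuity: PV = C / r = $14,400.00 / 0.103 = $139,805.83

$139805.83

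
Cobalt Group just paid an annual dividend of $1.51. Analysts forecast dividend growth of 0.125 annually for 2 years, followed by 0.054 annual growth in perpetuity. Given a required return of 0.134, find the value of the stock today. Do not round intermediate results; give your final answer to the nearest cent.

$22.56

D_1 = 1.69875
D_2 = 1.91109
Terminal value at year 2: TV = D_2×(1+g_2)/(r−g_2) = 2.01429/0.08 = 25.17866
P_0 = D_1/(1+r)^1 + D_2/(1+r)^2 + TV/(1+r)^2
    = 1.49802 + 1.48613 + 19.57972 = 22.56386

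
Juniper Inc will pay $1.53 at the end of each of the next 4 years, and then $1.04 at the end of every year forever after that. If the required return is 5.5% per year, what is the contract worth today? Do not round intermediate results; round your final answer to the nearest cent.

PV of 4-year annuity: $1.53 × [1 − (1+0.055)^−4] / 0.055 = 5.36288
Perpetuity value at year 4: $1.04 / 0.055 = 18.90909
PV of perpetuity: 18.90909 / (1+0.055)^4 = 15.26373
Total PV = 5.36288 + 15.26373 = 20.62661

$20.63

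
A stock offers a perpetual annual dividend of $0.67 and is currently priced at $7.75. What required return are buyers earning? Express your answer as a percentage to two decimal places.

P = C/r ⇒ r = C/P = $0.67/$7.75 = 0.086452

8.65%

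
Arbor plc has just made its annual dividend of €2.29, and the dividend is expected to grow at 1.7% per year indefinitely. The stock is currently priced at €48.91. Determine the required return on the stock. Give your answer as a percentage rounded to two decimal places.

6.46%

D₁ = €2.29 × 1.017 = €2.3289
P = D₁/(r − g) ⇒ r = D₁/P + g = €2.3289/€48.91 + 0.017 = 0.047617 + 0.017 = 0.064617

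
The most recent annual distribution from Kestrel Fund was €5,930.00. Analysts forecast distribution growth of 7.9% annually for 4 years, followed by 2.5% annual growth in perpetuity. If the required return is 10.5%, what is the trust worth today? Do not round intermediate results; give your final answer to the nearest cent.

D_1 = 6398.47000
D_2 = 6903.94913
D_3 = 7449.36111
D_4 = 8037.86064
Terminal value at year 4: TV = D_4×(1+g_2)/(r−g_2) = 8238.80716/0.08 = 102985.08944
P_0 = D_1/(1+r)^1 + D_2/(1+r)^2 + D_3/(1+r)^3 + D_4/(1+r)^4 + TV/(1+r)^4
    = 5790.47059 + 5654.22422 + 5521.18365 + 5391.27345 + 69075.69105 = 91432.84296

€91432.84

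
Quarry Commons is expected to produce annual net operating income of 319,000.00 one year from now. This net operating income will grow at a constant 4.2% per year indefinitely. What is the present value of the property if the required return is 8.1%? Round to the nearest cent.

8179487.18

Growing perpetuity: P = D₁ / (r − g) = 319,000.0000 / (0.081 − 0.042) = 8,179,487.18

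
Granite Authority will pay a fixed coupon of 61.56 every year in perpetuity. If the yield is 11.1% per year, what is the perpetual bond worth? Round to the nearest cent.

554.59

Level perpetuity: PV = C / r = 61.56 / 0.111 = 554.59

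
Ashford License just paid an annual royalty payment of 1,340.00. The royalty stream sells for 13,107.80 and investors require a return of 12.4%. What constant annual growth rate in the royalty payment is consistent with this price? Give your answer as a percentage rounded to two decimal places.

1.98%

P = D₀(1+g)/(r−g) ⇒ P(r−g) = D₀(1+g) ⇒ g(P+D₀) = P·r − D₀
g = (P·r − D₀)/(P + D₀) = (13,107.80×0.124 − 1,340.00) / (13,107.80 + 1,340.00) = 0.019752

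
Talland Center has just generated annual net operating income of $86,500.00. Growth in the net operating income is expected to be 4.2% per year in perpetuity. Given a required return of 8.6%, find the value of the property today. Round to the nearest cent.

$2048477.27

D₁ = D₀ × (1 + g) = $86,500.00 × 1.042 = $90,133.0000
Growing perpetuity: P = D₁ / (r − g) = $90,133.0000 / (0.086 − 0.042) = $2,048,477.27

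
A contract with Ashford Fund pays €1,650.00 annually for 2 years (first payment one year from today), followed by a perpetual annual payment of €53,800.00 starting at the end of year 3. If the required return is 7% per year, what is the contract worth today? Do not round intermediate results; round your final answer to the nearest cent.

€674283.28

PV of 2-year annuity: €1,650.00 × [1 − (1+0.07)^−2] / 0.07 = 2983.22998
Perpetuity value at year 2: €53,800.00 / 0.07 = 768571.42857
PV of perpetuity: 768571.42857 / (1+0.07)^2 = 671300.05116
Total PV = 2983.22998 + 671300.05116 = 674283.28113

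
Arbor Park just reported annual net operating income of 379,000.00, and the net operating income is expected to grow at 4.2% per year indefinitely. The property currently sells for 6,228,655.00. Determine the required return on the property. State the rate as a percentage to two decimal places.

10.54%

D₁ = 379,000.00 × 1.042 = 394,918.0000
P = D₁/(r − g) ⇒ r = D₁/P + g = 394,918.0000/6,228,655.00 + 0.042 = 0.063403 + 0.042 = 0.105403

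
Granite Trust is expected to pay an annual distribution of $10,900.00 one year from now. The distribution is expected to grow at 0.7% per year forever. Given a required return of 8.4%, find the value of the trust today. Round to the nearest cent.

Growing perpetuity: P = D₁ / (r − g) = $10,900.0000 / (0.084 − 0.007) = $141,558.44

$141558.44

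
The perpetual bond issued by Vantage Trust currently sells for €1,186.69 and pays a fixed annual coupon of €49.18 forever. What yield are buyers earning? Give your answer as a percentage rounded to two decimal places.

P = C/r ⇒ r = C/P = €49.18/€1,186.69 = 0.041443

4.14%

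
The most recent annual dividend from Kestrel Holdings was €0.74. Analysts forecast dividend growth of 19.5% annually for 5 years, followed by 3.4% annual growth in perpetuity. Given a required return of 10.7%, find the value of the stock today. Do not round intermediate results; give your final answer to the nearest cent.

D_1 = 0.88430
D_2 = 1.05674
D_3 = 1.26280
D_4 = 1.50905
D_5 = 1.80331
Terminal value at year 5: TV = D_5×(1+g_2)/(r−g_2) = 1.86463/0.073 = 25.54282
P_0 = D_1/(1+r)^1 + D_2/(1+r)^2 + D_3/(1+r)^3 + D_4/(1+r)^4 + D_5/(1+r)^5 + TV/(1+r)^5
    = 0.79883 + 0.86233 + 0.93088 + 1.00488 + 1.08476 + 15.36494 = 20.04660

€20.05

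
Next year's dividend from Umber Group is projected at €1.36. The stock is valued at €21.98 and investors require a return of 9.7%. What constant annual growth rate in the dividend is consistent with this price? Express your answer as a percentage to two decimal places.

3.51%

P = D₁/(r−g) ⇒ g = r − D₁/P = 0.097 − €1.36/€21.98 = 0.035126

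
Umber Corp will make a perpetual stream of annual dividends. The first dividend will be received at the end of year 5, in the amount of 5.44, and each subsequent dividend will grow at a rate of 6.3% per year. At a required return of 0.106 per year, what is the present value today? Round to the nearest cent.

84.55

Value at end of year 4: C₁ / (r − g) = 5.44 / (0.106 − 0.063) = 126.5116
Discount to today: PV = 126.5116 / (1 + 0.106)^4 = 126.5116 / 1.496306 = 84.55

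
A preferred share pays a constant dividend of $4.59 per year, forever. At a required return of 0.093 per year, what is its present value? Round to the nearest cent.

$49.35

Level perpetuity: PV = C / r = $4.59 / 0.093 = $49.35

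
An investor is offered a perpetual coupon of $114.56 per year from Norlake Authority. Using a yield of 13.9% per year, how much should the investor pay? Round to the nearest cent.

Level perpetuity: PV = C / r = $114.56 / 0.139 = $824.17

$824.17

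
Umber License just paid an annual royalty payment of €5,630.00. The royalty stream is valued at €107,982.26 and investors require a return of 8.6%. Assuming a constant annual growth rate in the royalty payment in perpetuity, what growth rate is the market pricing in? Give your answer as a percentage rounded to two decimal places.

P = D₀(1+g)/(r−g) ⇒ P(r−g) = D₀(1+g) ⇒ g(P+D₀) = P·r − D₀
g = (P·r − D₀)/(P + D₀) = (€107,982.26×0.086 − €5,630.00) / (€107,982.26 + €5,630.00) = 0.032184

3.22%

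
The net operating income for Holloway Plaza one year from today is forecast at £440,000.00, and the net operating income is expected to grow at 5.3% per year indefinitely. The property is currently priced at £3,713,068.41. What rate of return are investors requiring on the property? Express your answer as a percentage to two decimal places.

17.15%

P = D₁/(r − g) ⇒ r = D₁/P + g = £440,000.0000/£3,713,068.41 + 0.053 = 0.118500 + 0.053 = 0.171500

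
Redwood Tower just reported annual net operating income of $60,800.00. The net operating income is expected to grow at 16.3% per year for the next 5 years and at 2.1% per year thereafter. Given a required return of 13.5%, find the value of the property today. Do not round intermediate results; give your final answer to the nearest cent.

$942349.73

D_1 = 70710.40000
D_2 = 82236.19520
D_3 = 95640.69502
D_4 = 111230.12831
D_5 = 129360.63922
Terminal value at year 5: TV = D_5×(1+g_2)/(r−g_2) = 132077.21264/0.114 = 1158572.04073
P_0 = D_1/(1+r)^1 + D_2/(1+r)^2 + D_3/(1+r)^3 + D_4/(1+r)^4 + D_5/(1+r)^5 + TV/(1+r)^5
    = 62299.91189 + 63836.82602 + 65411.65521 + 67025.33481 + 68678.82324 + 615097.18011 = 942349.73128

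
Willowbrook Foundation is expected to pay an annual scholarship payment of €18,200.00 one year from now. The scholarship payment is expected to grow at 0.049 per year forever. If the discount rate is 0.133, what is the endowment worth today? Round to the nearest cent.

€216666.67

Growing perpetuity: P = D₁ / (r − g) = €18,200.0000 / (0.133 − 0.049) = €216,666.67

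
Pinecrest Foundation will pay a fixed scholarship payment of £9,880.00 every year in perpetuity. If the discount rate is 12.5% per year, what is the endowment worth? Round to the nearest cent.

£79040.00

Level perpetuity: PV = C / r = £9,880.00 / 0.125 = £79,040.00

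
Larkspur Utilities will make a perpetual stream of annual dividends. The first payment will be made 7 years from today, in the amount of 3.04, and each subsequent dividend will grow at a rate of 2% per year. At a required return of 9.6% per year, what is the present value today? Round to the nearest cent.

23.08

Value at end of year 6: C₁ / (r − g) = 3.04 / (0.096 − 0.02) = 40.0000
Discount to today: PV = 40.0000 / (1 + 0.096)^6 = 40.0000 / 1.733258 = 23.08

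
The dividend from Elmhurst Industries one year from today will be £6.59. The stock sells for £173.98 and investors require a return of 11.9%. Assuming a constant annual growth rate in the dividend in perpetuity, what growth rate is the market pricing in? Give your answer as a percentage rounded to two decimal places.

P = D₁/(r−g) ⇒ g = r − D₁/P = 0.119 − £6.59/£173.98 = 0.081122

8.11%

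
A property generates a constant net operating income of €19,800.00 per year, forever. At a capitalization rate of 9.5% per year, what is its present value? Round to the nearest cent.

€208421.05

Level perpetuity: PV = C / r = €19,800.00 / 0.095 = €208,421.05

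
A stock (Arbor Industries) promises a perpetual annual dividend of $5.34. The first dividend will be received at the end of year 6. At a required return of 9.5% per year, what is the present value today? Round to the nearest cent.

$35.71

Value at end of year 5: C / r = $5.34 / 0.095 = $56.2105
Discount to today: PV = $56.2105 / (1 + 0.095)^5 = $56.2105 / 1.574239 = $35.71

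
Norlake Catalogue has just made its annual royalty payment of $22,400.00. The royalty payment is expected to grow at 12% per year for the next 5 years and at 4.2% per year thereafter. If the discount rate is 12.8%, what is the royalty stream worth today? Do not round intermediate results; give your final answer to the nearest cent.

D_1 = 25088.00000
D_2 = 28098.56000
D_3 = 31470.38720
D_4 = 35246.83366
D_5 = 39476.45370
Terminal value at year 5: TV = D_5×(1+g_2)/(r−g_2) = 41134.46476/0.086 = 478307.72976
P_0 = D_1/(1+r)^1 + D_2/(1+r)^2 + D_3/(1+r)^3 + D_4/(1+r)^4 + D_5/(1+r)^5 + TV/(1+r)^5
    = 22241.13475 + 22083.39621 + 21926.77638 + 21771.26732 + 21616.86117 + 261915.92258 = 371555.35841

$371555.36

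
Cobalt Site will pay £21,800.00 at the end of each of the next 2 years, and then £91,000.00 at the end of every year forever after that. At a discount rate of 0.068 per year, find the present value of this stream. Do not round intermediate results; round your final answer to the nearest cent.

PV of 2-year annuity: £21,800.00 × [1 − (1+0.068)^−2] / 0.068 = 39524.33054
Perpetuity value at year 2: £91,000.00 / 0.068 = 1338235.29412
PV of perpetuity: 1338235.29412 / (1+0.068)^2 = 1173248.40975
Total PV = 39524.33054 + 1173248.40975 = 1212772.74029

£1212772.74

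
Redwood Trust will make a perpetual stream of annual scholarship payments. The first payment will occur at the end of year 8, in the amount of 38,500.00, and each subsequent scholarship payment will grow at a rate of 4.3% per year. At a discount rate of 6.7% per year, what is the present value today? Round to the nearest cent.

1018822.56

Value at end of year 7: C₁ / (r − g) = 38,500.00 / (0.067 − 0.043) = 1,604,166.6667
Discount to today: PV = 1,604,166.6667 / (1 + 0.067)^7 = 1,604,166.6667 / 1.574530 = 1,018,822.56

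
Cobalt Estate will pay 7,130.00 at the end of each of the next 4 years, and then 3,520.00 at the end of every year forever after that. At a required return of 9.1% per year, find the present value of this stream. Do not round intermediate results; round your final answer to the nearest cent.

PV of 4-year annuity: 7,130.00 × [1 − (1+0.091)^−4] / 0.091 = 23048.59178
Perpetuity value at year 4: 3,520.00 / 0.091 = 38681.31868
PV of perpetuity: 38681.31868 / (1+0.091)^4 = 27302.49076
Total PV = 23048.59178 + 27302.49076 = 50351.08254

50351.08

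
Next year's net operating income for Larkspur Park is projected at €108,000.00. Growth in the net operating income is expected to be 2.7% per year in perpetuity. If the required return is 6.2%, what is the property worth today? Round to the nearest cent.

€3085714.29

Growing perpetuity: P = D₁ / (r − g) = €108,000.0000 / (0.062 − 0.027) = €3,085,714.29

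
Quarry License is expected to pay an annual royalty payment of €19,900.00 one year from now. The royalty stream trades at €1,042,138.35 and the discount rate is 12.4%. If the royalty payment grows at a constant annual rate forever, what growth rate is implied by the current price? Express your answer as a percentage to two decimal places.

10.49%

P = D₁/(r−g) ⇒ g = r − D₁/P = 0.124 − €19,900.00/€1,042,138.35 = 0.104905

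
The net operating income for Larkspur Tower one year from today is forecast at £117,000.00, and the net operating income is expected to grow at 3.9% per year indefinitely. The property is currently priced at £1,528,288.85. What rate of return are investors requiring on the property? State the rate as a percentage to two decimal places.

11.56%

P = D₁/(r − g) ⇒ r = D₁/P + g = £117,000.0000/£1,528,288.85 + 0.039 = 0.076556 + 0.039 = 0.115556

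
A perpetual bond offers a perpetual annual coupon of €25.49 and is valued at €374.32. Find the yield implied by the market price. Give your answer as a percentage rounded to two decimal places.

P = C/r ⇒ r = C/P = €25.49/€374.32 = 0.068097

6.81%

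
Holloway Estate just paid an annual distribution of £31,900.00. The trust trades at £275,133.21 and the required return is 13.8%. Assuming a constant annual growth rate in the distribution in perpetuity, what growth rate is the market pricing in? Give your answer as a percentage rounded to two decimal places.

1.98%

P = D₀(1+g)/(r−g) ⇒ P(r−g) = D₀(1+g) ⇒ g(P+D₀) = P·r − D₀
g = (P·r − D₀)/(P + D₀) = (£275,133.21×0.138 − £31,900.00) / (£275,133.21 + £31,900.00) = 0.019765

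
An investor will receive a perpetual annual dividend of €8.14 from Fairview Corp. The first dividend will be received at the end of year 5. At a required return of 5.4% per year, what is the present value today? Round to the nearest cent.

€122.14

Value at end of year 4: C / r = €8.14 / 0.054 = €150.7407
Discount to today: PV = €150.7407 / (1 + 0.054)^4 = €150.7407 / 1.234134 = €122.14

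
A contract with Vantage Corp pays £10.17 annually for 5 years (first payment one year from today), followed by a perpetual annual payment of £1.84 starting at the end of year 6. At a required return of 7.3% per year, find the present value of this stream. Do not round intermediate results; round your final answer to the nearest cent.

PV of 5-year annuity: £10.17 × [1 − (1+0.073)^−5] / 0.073 = 41.36619
Perpetuity value at year 5: £1.84 / 0.073 = 25.20548
PV of perpetuity: 25.20548 / (1+0.073)^5 = 17.72133
Total PV = 41.36619 + 17.72133 = 59.08752

£59.09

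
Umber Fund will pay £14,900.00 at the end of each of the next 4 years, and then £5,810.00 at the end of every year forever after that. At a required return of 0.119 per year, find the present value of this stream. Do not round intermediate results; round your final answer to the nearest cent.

PV of 4-year annuity: £14,900.00 × [1 − (1+0.119)^−4] / 0.119 = 45351.98629
Perpetuity value at year 4: £5,810.00 / 0.119 = 48823.52941
PV of perpetuity: 48823.52941 / (1+0.119)^4 = 31139.29852
Total PV = 45351.98629 + 31139.29852 = 76491.28480

£76491.28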